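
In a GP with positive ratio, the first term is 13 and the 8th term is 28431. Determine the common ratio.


r^(n-1) = aₙ/a₁
r^7 = 28431/13 = 2187
r = 2187^(1/7)
= 3

r = 3


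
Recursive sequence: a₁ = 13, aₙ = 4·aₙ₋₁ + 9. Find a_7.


Computing step by step:
a_1 = 13
a_2 = 61
a_3 = 253
a_4 = 1021
a_5 = 4093
a_6 = 16381
a_7 = 65533


a_7 = 65533


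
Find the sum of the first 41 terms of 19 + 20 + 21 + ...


aₙ = 19 + (41-1)×1 = 59
Sₙ = n(a₁+aₙ)/2 = 41×(19+59)/2
= 41×78/2 = 1599

S_41 = 1599


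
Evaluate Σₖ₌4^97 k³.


Σₖ₌4^97 k³ = [97·98/2]² − [3·4/2]²
= 22591009 − 36 = 22590973

Σk³ = 22590973


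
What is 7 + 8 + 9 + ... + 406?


Σₖ₌7^406 k = Σₖ₌₁^406 k − Σₖ₌₁^6 k
= 406·407/2 − 6·7/2
= 82621 − 21 = 82600

Σk = 82600


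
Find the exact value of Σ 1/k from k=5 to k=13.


Σₖ₌5^13 1/k = 1/5 + 1/6 + 1/7 + 1/8 + 1/9 + 1/10 + 1/11 + 1/12 + 1/13
= 395243/360360
≈ 1.0968

Sum = 395243/360360 ≈ 1.0968


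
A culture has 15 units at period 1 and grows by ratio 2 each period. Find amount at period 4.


aₙ = a₁·r^(n-1)
= 15×2^3
= 15×8
= 120

a_4 = 120


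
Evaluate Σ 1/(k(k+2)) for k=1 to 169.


1/(k(k+2)) = (1/2)·(1/k - 1/(k+2)) (partial fractions)
Telescoping: Σ = (1/2)·(1 + 1/2 - 1/170 - 1/171) = 10816/14535

Sum = 10816/14535


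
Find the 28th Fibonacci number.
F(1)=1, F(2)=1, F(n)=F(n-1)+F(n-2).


Fibonacci sequence: 1, 1, 2, 3, 5, 8, 13, 21, 34, 55, 89, ...
F(28) = 317811

F(28) = 317811


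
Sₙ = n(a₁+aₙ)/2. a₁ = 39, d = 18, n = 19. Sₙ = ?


aₙ = 39 + (19-1)×18 = 363
Sₙ = n(a₁+aₙ)/2 = 19×(39+363)/2
= 19×402/2 = 3819

S_19 = 3819


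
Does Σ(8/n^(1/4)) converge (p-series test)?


p-series test: Σ c/n^p converges if p > 1, diverges if p ≤ 1 (constant c > 0 doesn't affect convergence).
p = 1/4
1/4 ≤ 1 → DIVERGES

Diverges (p = 1/4 ≤ 1)


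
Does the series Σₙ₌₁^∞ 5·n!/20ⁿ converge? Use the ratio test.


aₙ = 5·n!/20^n
a_{n+1}/aₙ = (n+1)!/20^(n+1) × 20^n/n!  (constant 5 cancels)
= (n+1)/20
L = lim(n→∞) (n+1)/20 = ∞
L > 1 → series DIVERGES

Diverges (ratio test: L = ∞ > 1)


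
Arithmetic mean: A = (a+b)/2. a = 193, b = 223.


AM = (193 + 223)/2 = 416/2 = 208

AM = 208


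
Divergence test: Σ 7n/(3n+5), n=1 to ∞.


lim(n→∞) 7n/(3n+5) = 7/3 = 7/3  (divide numerator and denominator by n)
lim aₙ = 7/3 ≠ 0 → series DIVERGES

Diverges (lim aₙ = 7/3 ≠ 0)


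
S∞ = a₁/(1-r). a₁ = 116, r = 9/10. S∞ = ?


S∞ = a₁/(1-r) = 116/(1 - 9/10)
= 116/(1/10)
= 1160

S∞ = 1160


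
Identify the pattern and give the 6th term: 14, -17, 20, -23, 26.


Pattern: alternating sign, magnitude arithmetic (d=3)
Terms: 14, -17, 20, -23, 26
Next term = -29

Next term = -29


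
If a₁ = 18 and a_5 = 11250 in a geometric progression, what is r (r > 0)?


r^(n-1) = aₙ/a₁
r^4 = 11250/18 = 625
r = 625^(1/4)
= ±5; taking r > 0 gives r = 5

r = 5


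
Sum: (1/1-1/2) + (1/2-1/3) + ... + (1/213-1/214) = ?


Telescoping: adjacent terms cancel.
= 1/1 - 1/214
= 1 - 1/214 = 213/214

Sum = 213/214


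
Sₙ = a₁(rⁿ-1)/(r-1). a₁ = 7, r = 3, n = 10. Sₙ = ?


Sₙ = 7×(3^10 - 1)/(3 - 1)
= 7×(59049 - 1)/2
= 7×59048/2
= 206668

S_10 = 206668


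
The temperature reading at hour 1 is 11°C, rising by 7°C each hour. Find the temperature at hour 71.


aₙ = a₁ + (n-1)d
= 11 + (71-1)×7
= 11 + 490
= 501

a_71 = 501


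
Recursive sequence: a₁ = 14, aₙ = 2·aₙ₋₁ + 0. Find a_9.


Computing step by step:
a_1 = 14
a_2 = 28
a_3 = 56
a_4 = 112
a_5 = 224
a_6 = 448
a_7 = 896
a_8 = 1792
a_9 = 3584


a_9 = 3584


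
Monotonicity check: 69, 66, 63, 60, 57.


Differences: -3, -3, -3, -3
All differences < 0 → strictly DECREASING

Monotonically decreasing


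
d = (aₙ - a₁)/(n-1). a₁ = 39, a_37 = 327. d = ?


d = (aₙ - a₁)/(n-1)
= (327 - 39)/(37-1)
= 288/36 = 8

d = 8


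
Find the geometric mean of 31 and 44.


GM = √(31×44) = √1364 = 36.9324

GM = 36.9324


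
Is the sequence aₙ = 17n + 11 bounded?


aₙ = 17n + 11 → as n→∞, aₙ→∞
No finite upper bound exists
The sequence is UNBOUNDED

Unbounded (aₙ → ∞ as n → ∞)


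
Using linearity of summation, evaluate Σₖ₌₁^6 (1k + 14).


Σ(1k+14) = 1·Σk + 14·n
= 1·21 + 14·6
= 21 + 84 = 105

Σ = 105


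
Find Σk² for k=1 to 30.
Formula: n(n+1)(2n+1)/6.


n = 30
n(n+1)(2n+1)/6 = 30×31×61/6
= 56730/6 = 9455

Σk² = 9455


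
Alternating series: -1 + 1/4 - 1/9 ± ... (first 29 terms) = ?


S = -1 + 1/4 - 1/9 + 1/16 - 1/25 + 1/36 - 1/49 + 1/64 ± ...
= -0.823
(Full series converges to -π²/12 ≈ -0.8225)

S_29 = -0.823


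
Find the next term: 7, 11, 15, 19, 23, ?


Pattern: arithmetic (d=4)
Terms: 7, 11, 15, 19, 23
Next term = 27

Next term = 27


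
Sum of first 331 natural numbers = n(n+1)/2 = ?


n(n+1)/2 = 331×332/2 = 109892/2 = 54946

Σk = 54946


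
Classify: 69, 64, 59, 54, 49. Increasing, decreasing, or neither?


Differences: -5, -5, -5, -5
All differences < 0 → strictly DECREASING

Monotonically decreasing


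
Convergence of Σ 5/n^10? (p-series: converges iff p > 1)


p-series test: Σ c/n^p converges if p > 1, diverges if p ≤ 1 (constant c > 0 doesn't affect convergence).
p = 10
10 > 1 → CONVERGES

Converges (p = 10 > 1)


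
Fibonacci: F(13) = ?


Fibonacci sequence: 1, 1, 2, 3, 5, 8, 13, 21, 34, 55, 89, ...
F(13) = 233

F(13) = 233


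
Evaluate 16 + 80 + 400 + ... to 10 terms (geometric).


Sₙ = 16×(5^10 - 1)/(5 - 1)
= 16×(9765625 - 1)/4
= 16×9765624/4
= 39062496

S_10 = 39062496


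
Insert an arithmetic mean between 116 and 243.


AM = (116 + 243)/2 = 359/2 = 179.5

AM = 179.5


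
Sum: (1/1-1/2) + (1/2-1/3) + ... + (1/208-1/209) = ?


Telescoping: adjacent terms cancel.
= 1/1 - 1/209
= 1 - 1/209 = 208/209

Sum = 208/209


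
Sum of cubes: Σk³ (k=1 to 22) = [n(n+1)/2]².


n(n+1)/2 = 22×23/2 = 253
Σk³ = 253² = 64009

Σk³ = 64009


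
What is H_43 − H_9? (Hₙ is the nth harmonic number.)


Σₖ₌10^43 1/k = 1/10 + 1/11 + 1/12 + ... + 1/43
= 1302498148247319299/856326196254765600
≈ 1.521

Sum = 1302498148247319299/856326196254765600 ≈ 1.521


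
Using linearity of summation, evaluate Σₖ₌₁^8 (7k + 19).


Σ(7k+19) = 7·Σk + 19·n
= 7·36 + 19·8
= 252 + 152 = 404

Σ = 404


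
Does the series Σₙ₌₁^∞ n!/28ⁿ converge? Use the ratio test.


aₙ = n!/28^n
a_{n+1}/aₙ = (n+1)!/28^(n+1) × 28^n/n!
= (n+1)/28
L = lim(n→∞) (n+1)/28 = ∞
L > 1 → series DIVERGES

Diverges (ratio test: L = ∞ > 1)


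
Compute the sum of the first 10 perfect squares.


n = 10
n(n+1)(2n+1)/6 = 10×11×21/6
= 2310/6 = 385

Σk² = 385


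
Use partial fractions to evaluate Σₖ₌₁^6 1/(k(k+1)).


1/(k(k+1)) = 1/k - 1/(k+1) (partial fractions)
Telescoping: Σ = 1 - 1/7 = 6/7

Sum = 6/7


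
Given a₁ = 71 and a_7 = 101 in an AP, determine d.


d = (aₙ - a₁)/(n-1)
= (101 - 71)/(7-1)
= 30/6 = 5

d = 5


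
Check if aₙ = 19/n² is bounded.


a₁ = 19, a₂ = 19/4, a₃ = 19/9, ...
0 < aₙ ≤ 19 for all n ≥ 1
The sequence IS bounded

Bounded (0 < aₙ ≤ 19)


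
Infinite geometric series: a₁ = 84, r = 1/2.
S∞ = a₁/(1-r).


S∞ = a₁/(1-r) = 84/(1 - 1/2)
= 84/(1/2)
= 168

S∞ = 168


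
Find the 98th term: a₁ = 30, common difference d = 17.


aₙ = a₁ + (n-1)d
= 30 + (98-1)×17
= 30 + 1649
= 1679

a_98 = 1679


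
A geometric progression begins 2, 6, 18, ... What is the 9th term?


aₙ = a₁·r^(n-1)
= 2×3^8
= 2×6561
= 13122

a_9 = 13122


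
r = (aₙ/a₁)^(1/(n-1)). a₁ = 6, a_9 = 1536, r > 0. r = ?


r^(n-1) = aₙ/a₁
r^8 = 1536/6 = 256
r = 256^(1/8)
= ±2; taking r > 0 gives r = 2

r = 2


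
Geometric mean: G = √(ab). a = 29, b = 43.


GM = √(29×43) = √1247 = 35.3129

GM = 35.3129


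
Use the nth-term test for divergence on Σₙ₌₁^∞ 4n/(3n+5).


lim(n→∞) 4n/(3n+5) = 4/3 = 4/3  (divide numerator and denominator by n)
lim aₙ = 4/3 ≠ 0 → series DIVERGES

Diverges (lim aₙ = 4/3 ≠ 0)


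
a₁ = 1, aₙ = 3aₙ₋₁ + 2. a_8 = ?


Computing step by step:
a_1 = 1
a_2 = 5
a_3 = 17
a_4 = 53
a_5 = 161
a_6 = 485
a_7 = 1457
a_8 = 4373


a_8 = 4373


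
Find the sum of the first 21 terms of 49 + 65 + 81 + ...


aₙ = 49 + (21-1)×16 = 369
Sₙ = n(a₁+aₙ)/2 = 21×(49+369)/2
= 21×418/2 = 4389

S_21 = 4389


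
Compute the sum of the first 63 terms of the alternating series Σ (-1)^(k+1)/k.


S = 1 - 1/2 + 1/3 - 1/4 + 1/5 - 1/6 + 1/7 - 1/8 ± ...
= 0.701
(Full series converges to +ln(2) ≈ +0.6931)

S_63 = 0.701


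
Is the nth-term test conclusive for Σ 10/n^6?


lim(n→∞) 10/n^6 = 0
lim aₙ = 0 → nth-term test is INCONCLUSIVE
(Need other tests; this is actually a convergent p-series with p=6 > 1)

Inconclusive (lim aₙ = 0; need another test)


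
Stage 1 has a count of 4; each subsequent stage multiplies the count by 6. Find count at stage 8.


aₙ = a₁·r^(n-1)
= 4×6^7
= 4×279936
= 1119744

a_8 = 1119744


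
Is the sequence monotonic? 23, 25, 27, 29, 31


Differences: 2, 2, 2, 2
All differences > 0 → strictly INCREASING

Monotonically increasing


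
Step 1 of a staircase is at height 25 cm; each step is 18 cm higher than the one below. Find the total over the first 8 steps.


aₙ = 25 + (8-1)×18 = 151
Sₙ = n(a₁+aₙ)/2 = 8×(25+151)/2
= 8×176/2 = 704

S_8 = 704


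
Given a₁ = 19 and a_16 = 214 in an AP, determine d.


d = (aₙ - a₁)/(n-1)
= (214 - 19)/(16-1)
= 195/15 = 13

d = 13


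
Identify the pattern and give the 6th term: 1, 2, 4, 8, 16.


Pattern: geometric (r=2)
Terms: 1, 2, 4, 8, 16
Next term = 32

Next term = 32


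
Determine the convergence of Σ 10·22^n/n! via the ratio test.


aₙ = 10·22^n/n!
a_{n+1}/aₙ = 22^(n+1)/(n+1)! × n!/22^n  (constant 10 cancels)
= 22/(n+1)
L = lim(n→∞) 22/(n+1) = 0
L < 1 → series CONVERGES

Converges (ratio test: L = 0 < 1)


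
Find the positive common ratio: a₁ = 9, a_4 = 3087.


r^(n-1) = aₙ/a₁
r^3 = 3087/9 = 343
r = 343^(1/3)
= 7

r = 7


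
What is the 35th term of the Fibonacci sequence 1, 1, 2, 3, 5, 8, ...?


Fibonacci sequence: 1, 1, 2, 3, 5, 8, 13, 21, 34, 55, 89, ...
F(35) = 9227465

F(35) = 9227465


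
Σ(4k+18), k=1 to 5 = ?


Σ(4k+18) = 4·Σk + 18·n
= 4·15 + 18·5
= 60 + 90 = 150

Σ = 150


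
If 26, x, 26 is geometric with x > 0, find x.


GM = √(26×26) = √676 = 26

GM = 26


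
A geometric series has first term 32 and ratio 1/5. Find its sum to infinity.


S∞ = a₁/(1-r) = 32/(1 - 1/5)
= 32/(4/5)
= 40

S∞ = 40


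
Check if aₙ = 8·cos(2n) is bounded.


For all n, -1 ≤ cos(2n) ≤ 1, so -8 ≤ 8·cos(2n) ≤ 8
Lower bound: -8, Upper bound: 8
The sequence IS bounded

Bounded (-8 ≤ aₙ ≤ 8)


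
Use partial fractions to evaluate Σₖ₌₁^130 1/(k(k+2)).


1/(k(k+2)) = (1/2)·(1/k - 1/(k+2)) (partial fractions)
Telescoping: Σ = (1/2)·(1 + 1/2 - 1/131 - 1/132) = 25675/34584

Sum = 25675/34584


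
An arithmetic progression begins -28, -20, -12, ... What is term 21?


aₙ = a₁ + (n-1)d
= -28 + (21-1)×8
= -28 + 160
= 132

a_21 = 132


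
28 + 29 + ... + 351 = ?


Σₖ₌28^351 k = Σₖ₌₁^351 k − Σₖ₌₁^27 k
= 351·352/2 − 27·28/2
= 61776 − 378 = 61398

Σk = 61398


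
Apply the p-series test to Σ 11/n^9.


p-series test: Σ c/n^p converges if p > 1, diverges if p ≤ 1 (constant c > 0 doesn't affect convergence).
p = 9
9 > 1 → CONVERGES

Converges (p = 9 > 1)


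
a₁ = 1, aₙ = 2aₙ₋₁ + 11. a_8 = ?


Computing step by step:
a_1 = 1
a_2 = 13
a_3 = 37
a_4 = 85
a_5 = 181
a_6 = 373
a_7 = 757
a_8 = 1525


a_8 = 1525


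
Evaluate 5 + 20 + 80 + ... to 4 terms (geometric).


Sₙ = 5×(4^4 - 1)/(4 - 1)
= 5×(256 - 1)/3
= 5×255/3
= 425

S_4 = 425


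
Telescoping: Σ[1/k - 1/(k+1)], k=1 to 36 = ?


Telescoping: adjacent terms cancel.
= 1/1 - 1/37
= 1 - 1/37 = 36/37

Sum = 36/37


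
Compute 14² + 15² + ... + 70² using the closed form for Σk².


Σₖ₌14^70 k² = Σₖ₌₁^70 k² − Σₖ₌₁^13 k²
= 70·71·141/6 − 13·14·27/6
= 116795 − 819 = 115976

Σk² = 115976


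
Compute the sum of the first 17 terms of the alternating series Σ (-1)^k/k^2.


S = -1 + 1/4 - 1/9 + 1/16 - 1/25 + 1/36 - 1/49 + 1/64 ± ...
= -0.8241
(Full series converges to -π²/12 ≈ -0.8225)

S_17 = -0.8241


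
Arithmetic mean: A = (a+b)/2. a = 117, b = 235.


AM = (117 + 235)/2 = 352/2 = 176

AM = 176


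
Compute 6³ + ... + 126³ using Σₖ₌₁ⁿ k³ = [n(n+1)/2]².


Σₖ₌6^126 k³ = [126·127/2]² − [5·6/2]²
= 64016001 − 225 = 64015776

Σk³ = 64015776


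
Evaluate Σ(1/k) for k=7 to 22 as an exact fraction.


Σₖ₌7^22 1/k = 1/7 + 1/8 + 1/9 + ... + 1/22
= 32094677/25865840
≈ 1.2408

Sum = 32094677/25865840 ≈ 1.2408


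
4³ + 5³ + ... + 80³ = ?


Σₖ₌4^80 k³ = [80·81/2]² − [3·4/2]²
= 10497600 − 36 = 10497564

Σk³ = 10497564


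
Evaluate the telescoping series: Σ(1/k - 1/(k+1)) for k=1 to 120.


Telescoping: adjacent terms cancel.
= 1/1 - 1/121
= 1 - 1/121 = 120/121

Sum = 120/121


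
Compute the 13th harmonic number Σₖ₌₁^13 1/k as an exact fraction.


H_13 = 1/1 + 1/2 + 1/3 + ... + 1/13
= 1145993/360360
≈ 3.1801

H_13 = 1145993/360360 ≈ 3.1801


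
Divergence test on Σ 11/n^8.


lim(n→∞) 11/n^8 = 0
lim aₙ = 0 → nth-term test is INCONCLUSIVE
(Need other tests; this is actually a convergent p-series with p=8 > 1)

Inconclusive (lim aₙ = 0; need another test)


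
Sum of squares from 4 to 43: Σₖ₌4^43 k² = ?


Σₖ₌4^43 k² = Σₖ₌₁^43 k² − Σₖ₌₁^3 k²
= 43·44·87/6 − 3·4·7/6
= 27434 − 14 = 27420

Σk² = 27420


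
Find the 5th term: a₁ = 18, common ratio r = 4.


aₙ = a₁·r^(n-1)
= 18×4^4
= 18×256
= 4608

a_5 = 4608


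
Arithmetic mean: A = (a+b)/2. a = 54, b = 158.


AM = (54 + 158)/2 = 212/2 = 106

AM = 106


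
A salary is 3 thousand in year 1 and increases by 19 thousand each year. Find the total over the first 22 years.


aₙ = 3 + (22-1)×19 = 402
Sₙ = n(a₁+aₙ)/2 = 22×(3+402)/2
= 22×405/2 = 4455

S_22 = 4455


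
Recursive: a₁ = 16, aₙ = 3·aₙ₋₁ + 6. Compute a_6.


Computing step by step:
a_1 = 16
a_2 = 54
a_3 = 168
a_4 = 510
a_5 = 1536
a_6 = 4614


a_6 = 4614


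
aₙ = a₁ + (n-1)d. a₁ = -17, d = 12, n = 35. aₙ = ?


aₙ = a₁ + (n-1)d
= -17 + (35-1)×12
= -17 + 408
= 391

a_35 = 391


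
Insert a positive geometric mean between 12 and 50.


GM = √(12×50) = √600 = 24.4949

GM = 24.4949


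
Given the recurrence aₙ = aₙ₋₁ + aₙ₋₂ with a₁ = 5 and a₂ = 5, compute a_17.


Computing iteratively: 5, 5, 10, 15, 25, 40, 65, 105, 170, 275, 445, 720, ...
a_17 = 7985

a_17 = 7985


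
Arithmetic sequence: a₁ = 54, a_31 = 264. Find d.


d = (aₙ - a₁)/(n-1)
= (264 - 54)/(31-1)
= 210/30 = 7

d = 7


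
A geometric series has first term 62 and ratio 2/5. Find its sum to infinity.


S∞ = a₁/(1-r) = 62/(1 - 2/5)
= 62/(3/5)
= 310/3

S∞ = 310/3


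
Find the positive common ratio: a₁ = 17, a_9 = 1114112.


r^(n-1) = aₙ/a₁
r^8 = 1114112/17 = 65536
r = 65536^(1/8)
= ±4; taking r > 0 gives r = 4

r = 4


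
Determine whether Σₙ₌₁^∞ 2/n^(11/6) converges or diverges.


p-series test: Σ c/n^p converges if p > 1, diverges if p ≤ 1 (constant c > 0 doesn't affect convergence).
p = 11/6
11/6 > 1 → CONVERGES

Converges (p = 11/6 > 1)


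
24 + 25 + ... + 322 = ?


Σₖ₌24^322 k = Σₖ₌₁^322 k − Σₖ₌₁^23 k
= 322·323/2 − 23·24/2
= 52003 − 276 = 51727

Σk = 51727


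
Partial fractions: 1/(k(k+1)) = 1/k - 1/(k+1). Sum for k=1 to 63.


1/(k(k+1)) = 1/k - 1/(k+1) (partial fractions)
Telescoping: Σ = 1 - 1/64 = 63/64

Sum = 63/64


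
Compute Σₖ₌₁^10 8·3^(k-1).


Sₙ = 8×(3^10 - 1)/(3 - 1)
= 8×(59049 - 1)/2
= 8×59048/2
= 236192

S_10 = 236192


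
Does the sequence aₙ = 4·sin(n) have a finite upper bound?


For all n, -1 ≤ sin(n) ≤ 1, so -4 ≤ 4·sin(n) ≤ 4
Lower bound: -4, Upper bound: 4
The sequence IS bounded

Bounded (-4 ≤ aₙ ≤ 4)


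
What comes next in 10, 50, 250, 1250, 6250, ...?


Pattern: geometric (r=5)
Terms: 10, 50, 250, 1250, 6250
Next term = 31250

Next term = 31250


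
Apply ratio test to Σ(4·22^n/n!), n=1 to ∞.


aₙ = 4·22^n/n!
a_{n+1}/aₙ = 22^(n+1)/(n+1)! × n!/22^n  (constant 4 cancels)
= 22/(n+1)
L = lim(n→∞) 22/(n+1) = 0
L < 1 → series CONVERGES

Converges (ratio test: L = 0 < 1)


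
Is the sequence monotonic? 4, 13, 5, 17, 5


Differences: 9, -8, 12, -12
Difference at position 1 is +9 (> 0) but position 2 is -8 (< 0) — sequence both rises and falls
→ NOT monotonic

Not monotonic


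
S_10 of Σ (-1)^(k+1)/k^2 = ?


S = 1 - 1/4 + 1/9 - 1/16 + 1/25 - 1/36 + 1/49 - 1/64 ± ...
= 0.818
(Full series converges to +π²/12 ≈ +0.8225)

S_10 = 0.818


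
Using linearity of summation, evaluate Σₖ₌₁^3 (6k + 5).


Σ(6k+5) = 6·Σk + 5·n
= 6·6 + 5·3
= 36 + 15 = 51

Σ = 51


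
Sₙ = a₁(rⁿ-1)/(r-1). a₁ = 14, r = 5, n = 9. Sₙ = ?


Sₙ = 14×(5^9 - 1)/(5 - 1)
= 14×(1953125 - 1)/4
= 14×1953124/4
= 6835934

S_9 = 6835934


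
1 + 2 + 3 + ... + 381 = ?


n(n+1)/2 = 381×382/2 = 145542/2 = 72771

Σk = 72771


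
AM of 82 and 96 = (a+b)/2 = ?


AM = (82 + 96)/2 = 178/2 = 89

AM = 89


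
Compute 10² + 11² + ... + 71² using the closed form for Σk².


Σₖ₌10^71 k² = Σₖ₌₁^71 k² − Σₖ₌₁^9 k²
= 71·72·143/6 − 9·10·19/6
= 121836 − 285 = 121551

Σk² = 121551


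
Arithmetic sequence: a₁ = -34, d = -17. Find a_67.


aₙ = a₁ + (n-1)d
= -34 + (67-1)×-17
= -34 - 1122
= -1156

a_67 = -1156


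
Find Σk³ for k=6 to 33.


Σₖ₌6^33 k³ = [33·34/2]² − [5·6/2]²
= 314721 − 225 = 314496

Σk³ = 314496


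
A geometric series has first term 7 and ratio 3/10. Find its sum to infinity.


S∞ = a₁/(1-r) = 7/(1 - 3/10)
= 7/(7/10)
= 10

S∞ = 10


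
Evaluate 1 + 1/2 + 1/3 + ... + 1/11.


H_11 = 1/1 + 1/2 + 1/3 + ... + 1/11
= 83711/27720
≈ 3.0199

H_11 = 83711/27720 ≈ 3.0199


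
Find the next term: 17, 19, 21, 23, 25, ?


Pattern: arithmetic (d=2)
Terms: 17, 19, 21, 23, 25
Next term = 27

Next term = 27


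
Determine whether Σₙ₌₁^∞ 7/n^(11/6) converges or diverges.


p-series test: Σ c/n^p converges if p > 1, diverges if p ≤ 1 (constant c > 0 doesn't affect convergence).
p = 11/6
11/6 > 1 → CONVERGES

Converges (p = 11/6 > 1)


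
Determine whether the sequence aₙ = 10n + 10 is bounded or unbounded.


aₙ = 10n + 10 → as n→∞, aₙ→∞
No finite upper bound exists
The sequence is UNBOUNDED

Unbounded (aₙ → ∞ as n → ∞)


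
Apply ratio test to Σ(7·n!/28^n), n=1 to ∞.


aₙ = 7·n!/28^n
a_{n+1}/aₙ = (n+1)!/28^(n+1) × 28^n/n!  (constant 7 cancels)
= (n+1)/28
L = lim(n→∞) (n+1)/28 = ∞
L > 1 → series DIVERGES

Diverges (ratio test: L = ∞ > 1)


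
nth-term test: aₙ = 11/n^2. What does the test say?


lim(n→∞) 11/n^2 = 0
lim aₙ = 0 → nth-term test is INCONCLUSIVE
(Need other tests; this is actually a convergent p-series with p=2 > 1)

Inconclusive (lim aₙ = 0; need another test)


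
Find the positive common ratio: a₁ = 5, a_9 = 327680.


r^(n-1) = aₙ/a₁
r^8 = 327680/5 = 65536
r = 65536^(1/8)
= ±4; taking r > 0 gives r = 4

r = 4


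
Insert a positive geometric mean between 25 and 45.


GM = √(25×45) = √1125 = 33.541

GM = 33.541


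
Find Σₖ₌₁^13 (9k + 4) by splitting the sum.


Σ(9k+4) = 9·Σk + 4·n
= 9·91 + 4·13
= 819 + 52 = 871

Σ = 871


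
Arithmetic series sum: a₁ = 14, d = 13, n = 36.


aₙ = 14 + (36-1)×13 = 469
Sₙ = n(a₁+aₙ)/2 = 36×(14+469)/2
= 36×483/2 = 8694

S_36 = 8694


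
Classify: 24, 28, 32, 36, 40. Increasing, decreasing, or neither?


Differences: 4, 4, 4, 4
All differences > 0 → strictly INCREASING

Monotonically increasing


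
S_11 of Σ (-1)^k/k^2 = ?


S = -1 + 1/4 - 1/9 + 1/16 - 1/25 + 1/36 - 1/49 + 1/64 ± ...
= -0.8262
(Full series converges to -π²/12 ≈ -0.8225)

S_11 = -0.8262


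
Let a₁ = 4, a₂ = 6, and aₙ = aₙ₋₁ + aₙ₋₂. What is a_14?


Computing iteratively: 4, 6, 10, 16, 26, 42, 68, 110, 178, 288, 466, 754, ...
a_14 = 1974

a_14 = 1974


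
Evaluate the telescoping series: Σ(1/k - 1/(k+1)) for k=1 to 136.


Telescoping: adjacent terms cancel.
= 1/1 - 1/137
= 1 - 1/137 = 136/137

Sum = 136/137


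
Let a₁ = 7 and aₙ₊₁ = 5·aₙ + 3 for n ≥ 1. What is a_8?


Computing step by step:
a_1 = 7
a_2 = 38
a_3 = 193
a_4 = 968
a_5 = 4843
a_6 = 24218
a_7 = 121093
a_8 = 605468


a_8 = 605468


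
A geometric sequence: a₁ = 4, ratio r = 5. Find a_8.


aₙ = a₁·r^(n-1)
= 4×5^7
= 4×78125
= 312500

a_8 = 312500


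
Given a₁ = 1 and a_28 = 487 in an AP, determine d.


d = (aₙ - a₁)/(n-1)
= (487 - 1)/(28-1)
= 486/27 = 18

d = 18


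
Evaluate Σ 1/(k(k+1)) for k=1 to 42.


1/(k(k+1)) = 1/k - 1/(k+1) (partial fractions)
Telescoping: Σ = 1 - 1/43 = 42/43

Sum = 42/43


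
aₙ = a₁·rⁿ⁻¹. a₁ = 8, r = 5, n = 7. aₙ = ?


aₙ = a₁·r^(n-1)
= 8×5^6
= 8×15625
= 125000

a_7 = 125000


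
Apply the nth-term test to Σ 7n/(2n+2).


lim(n→∞) 7n/(2n+2) = 7/2 = 7/2  (divide numerator and denominator by n)
lim aₙ = 7/2 ≠ 0 → series DIVERGES

Diverges (lim aₙ = 7/2 ≠ 0)


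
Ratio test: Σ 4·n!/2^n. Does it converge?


aₙ = 4·n!/2^n
a_{n+1}/aₙ = (n+1)!/2^(n+1) × 2^n/n!  (constant 4 cancels)
= (n+1)/2
L = lim(n→∞) (n+1)/2 = ∞
L > 1 → series DIVERGES

Diverges (ratio test: L = ∞ > 1)


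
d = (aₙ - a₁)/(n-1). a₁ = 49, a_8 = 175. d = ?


d = (aₙ - a₁)/(n-1)
= (175 - 49)/(8-1)
= 126/7 = 18

d = 18


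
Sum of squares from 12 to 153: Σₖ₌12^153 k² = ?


Σₖ₌12^153 k² = Σₖ₌₁^153 k² − Σₖ₌₁^11 k²
= 153·154·307/6 − 11·12·23/6
= 1205589 − 506 = 1205083

Σk² = 1205083


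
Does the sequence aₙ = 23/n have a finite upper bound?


a₁ = 23, a₂ = 23/2, a₃ = 23/3, ...
0 < aₙ ≤ 23 for all n ≥ 1
Lower bound: 0, Upper bound: 23
The sequence IS bounded

Bounded (0 < aₙ ≤ 23)


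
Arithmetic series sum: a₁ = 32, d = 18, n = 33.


aₙ = 32 + (33-1)×18 = 608
Sₙ = n(a₁+aₙ)/2 = 33×(32+608)/2
= 33×640/2 = 10560

S_33 = 10560


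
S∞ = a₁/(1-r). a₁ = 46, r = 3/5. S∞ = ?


S∞ = a₁/(1-r) = 46/(1 - 3/5)
= 46/(2/5)
= 115

S∞ = 115


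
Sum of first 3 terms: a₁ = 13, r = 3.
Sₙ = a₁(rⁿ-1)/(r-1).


Sₙ = 13×(3^3 - 1)/(3 - 1)
= 13×(27 - 1)/2
= 13×26/2
= 169

S_3 = 169


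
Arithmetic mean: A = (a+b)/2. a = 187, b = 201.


AM = (187 + 201)/2 = 388/2 = 194

AM = 194


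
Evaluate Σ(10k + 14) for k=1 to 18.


Σ(10k+14) = 10·Σk + 14·n
= 10·171 + 14·18
= 1710 + 252 = 1962

Σ = 1962


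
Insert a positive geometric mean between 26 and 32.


GM = √(26×32) = √832 = 28.8444

GM = 28.8444


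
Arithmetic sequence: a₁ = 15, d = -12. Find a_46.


aₙ = a₁ + (n-1)d
= 15 + (46-1)×-12
= 15 - 540
= -525

a_46 = -525


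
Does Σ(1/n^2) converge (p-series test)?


p-series test: Σ c/n^p converges if p > 1, diverges if p ≤ 1 (constant c > 0 doesn't affect convergence).
p = 2
2 > 1 → CONVERGES

Converges (p = 2 > 1)


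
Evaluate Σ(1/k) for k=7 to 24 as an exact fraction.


Σₖ₌7^24 1/k = 1/7 + 1/8 + 1/9 + ... + 1/24
= 2366494523/1784742960
≈ 1.326

Sum = 2366494523/1784742960 ≈ 1.326


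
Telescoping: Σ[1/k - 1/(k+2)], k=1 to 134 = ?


Telescoping with gap 2: two head and two tail terms survive.
= (1 + 1/2) - (1/135 + 1/136)
= 3/2 - 1/135 - 1/136 = 27269/18360

Sum = 27269/18360


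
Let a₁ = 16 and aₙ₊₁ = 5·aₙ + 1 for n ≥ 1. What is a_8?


Computing step by step:
a_1 = 16
a_2 = 81
a_3 = 406
a_4 = 2031
a_5 = 10156
a_6 = 50781
a_7 = 253906
a_8 = 1269531


a_8 = 1269531


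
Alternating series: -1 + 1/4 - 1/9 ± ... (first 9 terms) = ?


S = -1 + 1/4 - 1/9 + 1/16 - 1/25 + 1/36 - 1/49 + 1/64 ± ...
= -0.828
(Full series converges to -π²/12 ≈ -0.8225)

S_9 = -0.828


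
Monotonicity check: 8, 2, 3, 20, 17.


Differences: -6, 1, 17, -3
Difference at position 2 is +1 (> 0) but position 1 is -6 (< 0) — sequence both rises and falls
→ NOT monotonic

Not monotonic


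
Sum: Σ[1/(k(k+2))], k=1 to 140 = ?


1/(k(k+2)) = (1/2)·(1/k - 1/(k+2)) (partial fractions)
Telescoping: Σ = (1/2)·(1 + 1/2 - 1/141 - 1/142) = 14875/20022

Sum = 14875/20022


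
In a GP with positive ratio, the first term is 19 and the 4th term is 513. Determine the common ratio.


r^(n-1) = aₙ/a₁
r^3 = 513/19 = 27
r = 27^(1/3)
= 3

r = 3


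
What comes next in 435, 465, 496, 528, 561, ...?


Pattern: triangular numbers: n(n+1)/2
Terms: 435, 465, 496, 528, 561
Next term = 595

Next term = 595


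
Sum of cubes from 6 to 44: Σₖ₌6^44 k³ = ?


Σₖ₌6^44 k³ = [44·45/2]² − [5·6/2]²
= 980100 − 225 = 979875

Σk³ = 979875


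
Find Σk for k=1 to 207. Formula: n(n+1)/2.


n(n+1)/2 = 207×208/2 = 43056/2 = 21528

Σk = 21528


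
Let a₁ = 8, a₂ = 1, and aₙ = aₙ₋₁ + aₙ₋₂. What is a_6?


Computing iteratively: 8, 1, 9, 10, 19, 29
a_6 = 29

a_6 = 29


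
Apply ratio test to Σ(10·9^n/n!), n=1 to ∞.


aₙ = 10·9^n/n!
a_{n+1}/aₙ = 9^(n+1)/(n+1)! × n!/9^n  (constant 10 cancels)
= 9/(n+1)
L = lim(n→∞) 9/(n+1) = 0
L < 1 → series CONVERGES

Converges (ratio test: L = 0 < 1)


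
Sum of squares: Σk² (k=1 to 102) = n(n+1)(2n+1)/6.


n = 102
n(n+1)(2n+1)/6 = 102×103×205/6
= 2153730/6 = 358955

Σk² = 358955


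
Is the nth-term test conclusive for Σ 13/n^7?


lim(n→∞) 13/n^7 = 0
lim aₙ = 0 → nth-term test is INCONCLUSIVE
(Need other tests; this is actually a convergent p-series with p=7 > 1)

Inconclusive (lim aₙ = 0; need another test)


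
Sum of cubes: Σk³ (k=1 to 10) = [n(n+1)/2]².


n(n+1)/2 = 10×11/2 = 55
Σk³ = 55² = 3025

Σk³ = 3025


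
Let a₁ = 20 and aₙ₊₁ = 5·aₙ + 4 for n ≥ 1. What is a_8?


Computing step by step:
a_1 = 20
a_2 = 104
a_3 = 524
a_4 = 2624
a_5 = 13124
a_6 = 65624
a_7 = 328124
a_8 = 1640624


a_8 = 1640624


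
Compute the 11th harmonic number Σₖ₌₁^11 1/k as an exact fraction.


H_11 = 1/1 + 1/2 + 1/3 + ... + 1/11
= 83711/27720
≈ 3.0199

H_11 = 83711/27720 ≈ 3.0199


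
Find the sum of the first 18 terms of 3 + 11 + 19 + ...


aₙ = 3 + (18-1)×8 = 139
Sₙ = n(a₁+aₙ)/2 = 18×(3+139)/2
= 18×142/2 = 1278

S_18 = 1278


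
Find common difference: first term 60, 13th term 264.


d = (aₙ - a₁)/(n-1)
= (264 - 60)/(13-1)
= 204/12 = 17

d = 17


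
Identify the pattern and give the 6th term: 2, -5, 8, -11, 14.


Pattern: alternating sign, magnitude arithmetic (d=3)
Terms: 2, -5, 8, -11, 14
Next term = -17

Next term = -17


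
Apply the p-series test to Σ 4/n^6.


p-series test: Σ c/n^p converges if p > 1, diverges if p ≤ 1 (constant c > 0 doesn't affect convergence).
p = 6
6 > 1 → CONVERGES

Converges (p = 6 > 1)


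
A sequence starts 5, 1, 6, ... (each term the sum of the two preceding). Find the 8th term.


Computing iteratively: 5, 1, 6, 7, 13, 20, 33, 53
a_8 = 53

a_8 = 53


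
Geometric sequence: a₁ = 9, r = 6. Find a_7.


aₙ = a₁·r^(n-1)
= 9×6^6
= 9×46656
= 419904

a_7 = 419904


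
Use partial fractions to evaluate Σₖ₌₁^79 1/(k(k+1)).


1/(k(k+1)) = 1/k - 1/(k+1) (partial fractions)
Telescoping: Σ = 1 - 1/80 = 79/80

Sum = 79/80


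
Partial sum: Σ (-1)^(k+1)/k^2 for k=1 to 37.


S = 1 - 1/4 + 1/9 - 1/16 + 1/25 - 1/36 + 1/49 - 1/64 ± ...
= 0.8228
(Full series converges to +π²/12 ≈ +0.8225)

S_37 = 0.8228


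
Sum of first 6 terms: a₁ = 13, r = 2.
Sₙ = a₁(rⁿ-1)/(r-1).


Sₙ = 13×(2^6 - 1)/(2 - 1)
= 13×(64 - 1)/1
= 13×63/1
= 819

S_6 = 819


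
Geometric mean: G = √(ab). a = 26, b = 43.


GM = √(26×43) = √1118 = 33.4365

GM = 33.4365


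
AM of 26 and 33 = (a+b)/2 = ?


AM = (26 + 33)/2 = 59/2 = 29.5

AM = 29.5


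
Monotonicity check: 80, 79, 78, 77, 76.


Differences: -1, -1, -1, -1
All differences < 0 → strictly DECREASING

Monotonically decreasing


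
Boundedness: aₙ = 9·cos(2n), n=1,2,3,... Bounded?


For all n, -1 ≤ cos(2n) ≤ 1, so -9 ≤ 9·cos(2n) ≤ 9
Lower bound: -9, Upper bound: 9
The sequence IS bounded

Bounded (-9 ≤ aₙ ≤ 9)


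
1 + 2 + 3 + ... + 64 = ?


n(n+1)/2 = 64×65/2 = 4160/2 = 2080

Σk = 2080


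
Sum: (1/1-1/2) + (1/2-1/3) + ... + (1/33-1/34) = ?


Telescoping: adjacent terms cancel.
= 1/1 - 1/34
= 1 - 1/34 = 33/34

Sum = 33/34


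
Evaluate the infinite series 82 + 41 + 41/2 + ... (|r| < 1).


S∞ = a₁/(1-r) = 82/(1 - 1/2)
= 82/(1/2)
= 164

S∞ = 164


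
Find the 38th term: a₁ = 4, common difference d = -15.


aₙ = a₁ + (n-1)d
= 4 + (38-1)×-15
= 4 - 555
= -551

a_38 = -551


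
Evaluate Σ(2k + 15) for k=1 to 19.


Σ(2k+15) = 2·Σk + 15·n
= 2·190 + 15·19
= 380 + 285 = 665

Σ = 665


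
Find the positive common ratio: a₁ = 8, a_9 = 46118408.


r^(n-1) = aₙ/a₁
r^8 = 46118408/8 = 5764801
r = 5764801^(1/8)
= ±7; taking r > 0 gives r = 7

r = 7


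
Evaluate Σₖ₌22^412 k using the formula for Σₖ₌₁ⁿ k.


Σₖ₌22^412 k = Σₖ₌₁^412 k − Σₖ₌₁^21 k
= 412·413/2 − 21·22/2
= 85078 − 231 = 84847

Σk = 84847


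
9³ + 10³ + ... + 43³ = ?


Σₖ₌9^43 k³ = [43·44/2]² − [8·9/2]²
= 894916 − 1296 = 893620

Σk³ = 893620


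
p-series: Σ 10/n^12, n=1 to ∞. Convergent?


p-series test: Σ c/n^p converges if p > 1, diverges if p ≤ 1 (constant c > 0 doesn't affect convergence).
p = 12
12 > 1 → CONVERGES

Converges (p = 12 > 1)


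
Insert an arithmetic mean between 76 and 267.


AM = (76 + 267)/2 = 343/2 = 171.5

AM = 171.5


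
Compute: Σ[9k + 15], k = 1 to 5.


Σ(9k+15) = 9·Σk + 15·n
= 9·15 + 15·5
= 135 + 75 = 210

Σ = 210


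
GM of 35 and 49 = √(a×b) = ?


GM = √(35×49) = √1715 = 41.4126

GM = 41.4126


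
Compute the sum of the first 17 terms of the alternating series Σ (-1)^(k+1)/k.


S = 1 - 1/2 + 1/3 - 1/4 + 1/5 - 1/6 + 1/7 - 1/8 ± ...
= 0.7217
(Full series converges to +ln(2) ≈ +0.6931)

S_17 = 0.7217


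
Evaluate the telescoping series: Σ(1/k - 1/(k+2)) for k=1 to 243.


Telescoping with gap 2: two head and two tail terms survive.
= (1 + 1/2) - (1/244 + 1/245)
= 3/2 - 1/244 - 1/245 = 89181/59780

Sum = 89181/59780


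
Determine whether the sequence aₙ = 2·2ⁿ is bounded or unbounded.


aₙ = 2·2ⁿ → as n→∞, aₙ→∞ (since base 2 > 1)
No finite upper bound exists
The sequence is UNBOUNDED

Unbounded (aₙ → ∞ as n → ∞)


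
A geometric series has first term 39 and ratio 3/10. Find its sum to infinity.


S∞ = a₁/(1-r) = 39/(1 - 3/10)
= 39/(7/10)
= 390/7

S∞ = 390/7


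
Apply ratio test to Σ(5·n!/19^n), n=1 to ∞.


aₙ = 5·n!/19^n
a_{n+1}/aₙ = (n+1)!/19^(n+1) × 19^n/n!  (constant 5 cancels)
= (n+1)/19
L = lim(n→∞) (n+1)/19 = ∞
L > 1 → series DIVERGES

Diverges (ratio test: L = ∞ > 1)


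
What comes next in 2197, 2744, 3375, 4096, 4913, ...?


Pattern: perfect cubes: n³
Terms: 2197, 2744, 3375, 4096, 4913
Next term = 5832

Next term = 5832


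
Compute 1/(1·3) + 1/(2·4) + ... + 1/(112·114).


1/(k(k+2)) = (1/2)·(1/k - 1/(k+2)) (partial fractions)
Telescoping: Σ = (1/2)·(1 + 1/2 - 1/113 - 1/114) = 4774/6441

Sum = 4774/6441


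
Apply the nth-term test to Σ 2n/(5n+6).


lim(n→∞) 2n/(5n+6) = 2/5 = 2/5  (divide numerator and denominator by n)
lim aₙ = 2/5 ≠ 0 → series DIVERGES

Diverges (lim aₙ = 2/5 ≠ 0)


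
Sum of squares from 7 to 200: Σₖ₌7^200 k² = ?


Σₖ₌7^200 k² = Σₖ₌₁^200 k² − Σₖ₌₁^6 k²
= 200·201·401/6 − 6·7·13/6
= 2686700 − 91 = 2686609

Σk² = 2686609


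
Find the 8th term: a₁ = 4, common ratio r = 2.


aₙ = a₁·r^(n-1)
= 4×2^7
= 4×128
= 512

a_8 = 512


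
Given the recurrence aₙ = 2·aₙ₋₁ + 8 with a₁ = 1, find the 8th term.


Computing step by step:
a_1 = 1
a_2 = 10
a_3 = 28
a_4 = 64
a_5 = 136
a_6 = 280
a_7 = 568
a_8 = 1144


a_8 = 1144


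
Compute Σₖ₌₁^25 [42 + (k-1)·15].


aₙ = 42 + (25-1)×15 = 402
Sₙ = n(a₁+aₙ)/2 = 25×(42+402)/2
= 25×444/2 = 5550

S_25 = 5550


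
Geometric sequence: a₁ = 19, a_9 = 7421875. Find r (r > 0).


r^(n-1) = aₙ/a₁
r^8 = 7421875/19 = 390625
r = 390625^(1/8)
= ±5; taking r > 0 gives r = 5

r = 5


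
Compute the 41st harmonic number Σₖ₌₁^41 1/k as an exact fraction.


H_41 = 1/1 + 1/2 + 1/3 + ... + 1/41
= 85691034670497533/19914562703599200
≈ 4.3029

H_41 = 85691034670497533/19914562703599200 ≈ 4.3029


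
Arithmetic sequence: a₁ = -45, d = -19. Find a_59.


aₙ = a₁ + (n-1)d
= -45 + (59-1)×-19
= -45 - 1102
= -1147

a_59 = -1147


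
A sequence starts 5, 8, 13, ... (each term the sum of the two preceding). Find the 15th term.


Computing iteratively: 5, 8, 13, 21, 34, 55, 89, 144, 233, 377, 610, 987, ...
a_15 = 4181

a_15 = 4181


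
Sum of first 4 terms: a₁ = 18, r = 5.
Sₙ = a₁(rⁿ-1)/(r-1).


Sₙ = 18×(5^4 - 1)/(5 - 1)
= 18×(625 - 1)/4
= 18×624/4
= 2808

S_4 = 2808


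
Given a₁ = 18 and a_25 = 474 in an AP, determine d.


d = (aₙ - a₁)/(n-1)
= (474 - 18)/(25-1)
= 456/24 = 19

d = 19


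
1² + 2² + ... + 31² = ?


n = 31
n(n+1)(2n+1)/6 = 31×32×63/6
= 62496/6 = 10416

Σk² = 10416


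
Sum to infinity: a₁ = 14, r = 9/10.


S∞ = a₁/(1-r) = 14/(1 - 9/10)
= 14/(1/10)
= 140

S∞ = 140


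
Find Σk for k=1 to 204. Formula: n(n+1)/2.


n(n+1)/2 = 204×205/2 = 41820/2 = 20910

Σk = 20910


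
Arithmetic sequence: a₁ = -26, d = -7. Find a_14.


aₙ = a₁ + (n-1)d
= -26 + (14-1)×-7
= -26 - 91
= -117

a_14 = -117


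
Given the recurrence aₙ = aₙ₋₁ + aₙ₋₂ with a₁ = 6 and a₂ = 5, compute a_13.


Computing iteratively: 6, 5, 11, 16, 27, 43, 70, 113, 183, 296, 479, 775, ...
a_13 = 1254

a_13 = 1254


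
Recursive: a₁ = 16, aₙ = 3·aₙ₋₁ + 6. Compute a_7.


Computing step by step:
a_1 = 16
a_2 = 54
a_3 = 168
a_4 = 510
a_5 = 1536
a_6 = 4614
a_7 = 13848


a_7 = 13848


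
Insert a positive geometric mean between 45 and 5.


GM = √(45×5) = √225 = 15

GM = 15


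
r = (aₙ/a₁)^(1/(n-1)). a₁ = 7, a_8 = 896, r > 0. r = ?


r^(n-1) = aₙ/a₁
r^7 = 896/7 = 128
r = 128^(1/7)
= 2

r = 2


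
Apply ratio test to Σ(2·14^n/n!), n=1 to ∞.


aₙ = 2·14^n/n!
a_{n+1}/aₙ = 14^(n+1)/(n+1)! × n!/14^n  (constant 2 cancels)
= 14/(n+1)
L = lim(n→∞) 14/(n+1) = 0
L < 1 → series CONVERGES

Converges (ratio test: L = 0 < 1)


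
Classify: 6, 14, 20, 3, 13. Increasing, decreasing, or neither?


Differences: 8, 6, -17, 10
Difference at position 1 is +8 (> 0) but position 3 is -17 (< 0) — sequence both rises and falls
→ NOT monotonic

Not monotonic


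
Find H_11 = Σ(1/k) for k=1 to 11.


H_11 = 1/1 + 1/2 + 1/3 + ... + 1/11
= 83711/27720
≈ 3.0199

H_11 = 83711/27720 ≈ 3.0199


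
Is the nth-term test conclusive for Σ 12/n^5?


lim(n→∞) 12/n^5 = 0
lim aₙ = 0 → nth-term test is INCONCLUSIVE
(Need other tests; this is actually a convergent p-series with p=5 > 1)

Inconclusive (lim aₙ = 0; need another test)


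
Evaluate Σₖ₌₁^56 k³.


n(n+1)/2 = 56×57/2 = 1596
Σk³ = 1596² = 2547216

Σk³ = 2547216


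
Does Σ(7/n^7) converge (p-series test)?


p-series test: Σ c/n^p converges if p > 1, diverges if p ≤ 1 (constant c > 0 doesn't affect convergence).
p = 7
7 > 1 → CONVERGES

Converges (p = 7 > 1)


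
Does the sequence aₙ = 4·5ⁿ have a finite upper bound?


aₙ = 4·5ⁿ → as n→∞, aₙ→∞ (since base 5 > 1)
No finite upper bound exists
The sequence is UNBOUNDED

Unbounded (aₙ → ∞ as n → ∞)


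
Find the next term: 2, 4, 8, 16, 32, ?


Pattern: powers of 2: 2ⁿ
Terms: 2, 4, 8, 16, 32
Next term = 64

Next term = 64


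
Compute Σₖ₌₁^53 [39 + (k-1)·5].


aₙ = 39 + (53-1)×5 = 299
Sₙ = n(a₁+aₙ)/2 = 53×(39+299)/2
= 53×338/2 = 8957

S_53 = 8957


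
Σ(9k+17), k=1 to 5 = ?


Σ(9k+17) = 9·Σk + 17·n
= 9·15 + 17·5
= 135 + 85 = 220

Σ = 220


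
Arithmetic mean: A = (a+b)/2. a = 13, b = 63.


AM = (13 + 63)/2 = 76/2 = 38

AM = 38


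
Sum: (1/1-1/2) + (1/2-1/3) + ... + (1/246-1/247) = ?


Telescoping: adjacent terms cancel.
= 1/1 - 1/247
= 1 - 1/247 = 246/247

Sum = 246/247


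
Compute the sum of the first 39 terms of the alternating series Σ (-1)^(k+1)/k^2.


S = 1 - 1/4 + 1/9 - 1/16 + 1/25 - 1/36 + 1/49 - 1/64 ± ...
= 0.8228
(Full series converges to +π²/12 ≈ +0.8225)

S_39 = 0.8228


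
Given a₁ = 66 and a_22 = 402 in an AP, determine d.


d = (aₙ - a₁)/(n-1)
= (402 - 66)/(22-1)
= 336/21 = 16

d = 16


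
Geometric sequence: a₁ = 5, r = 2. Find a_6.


aₙ = a₁·r^(n-1)
= 5×2^5
= 5×32
= 160

a_6 = 160


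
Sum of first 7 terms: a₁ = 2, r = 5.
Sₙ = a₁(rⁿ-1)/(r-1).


Sₙ = 2×(5^7 - 1)/(5 - 1)
= 2×(78125 - 1)/4
= 2×78124/4
= 39062

S_7 = 39062


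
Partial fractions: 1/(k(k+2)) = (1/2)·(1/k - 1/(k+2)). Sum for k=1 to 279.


1/(k(k+2)) = (1/2)·(1/k - 1/(k+2)) (partial fractions)
Telescoping: Σ = (1/2)·(1 + 1/2 - 1/280 - 1/281) = 117459/157360

Sum = 117459/157360


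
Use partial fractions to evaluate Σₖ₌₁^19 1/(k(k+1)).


1/(k(k+1)) = 1/k - 1/(k+1) (partial fractions)
Telescoping: Σ = 1 - 1/20 = 19/20

Sum = 19/20


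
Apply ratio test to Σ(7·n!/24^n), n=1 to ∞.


aₙ = 7·n!/24^n
a_{n+1}/aₙ = (n+1)!/24^(n+1) × 24^n/n!  (constant 7 cancels)
= (n+1)/24
L = lim(n→∞) (n+1)/24 = ∞
L > 1 → series DIVERGES

Diverges (ratio test: L = ∞ > 1)


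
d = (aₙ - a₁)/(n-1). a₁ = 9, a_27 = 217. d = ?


d = (aₙ - a₁)/(n-1)
= (217 - 9)/(27-1)
= 208/26 = 8

d = 8


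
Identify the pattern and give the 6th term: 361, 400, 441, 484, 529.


Pattern: perfect squares: n²
Terms: 361, 400, 441, 484, 529
Next term = 576

Next term = 576


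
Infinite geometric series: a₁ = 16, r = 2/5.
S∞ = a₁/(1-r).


S∞ = a₁/(1-r) = 16/(1 - 2/5)
= 16/(3/5)
= 80/3

S∞ = 80/3


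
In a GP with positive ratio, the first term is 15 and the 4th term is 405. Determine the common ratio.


r^(n-1) = aₙ/a₁
r^3 = 405/15 = 27
r = 27^(1/3)
= 3

r = 3


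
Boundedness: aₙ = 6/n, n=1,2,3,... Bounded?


a₁ = 6, a₂ = 6/2, a₃ = 6/3, ...
0 < aₙ ≤ 6 for all n ≥ 1
Lower bound: 0, Upper bound: 6
The sequence IS bounded

Bounded (0 < aₙ ≤ 6)
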